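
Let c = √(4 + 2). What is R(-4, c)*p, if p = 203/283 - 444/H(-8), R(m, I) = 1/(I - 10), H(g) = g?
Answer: -3385/566 - 677*√6/1132 ≈ -7.4455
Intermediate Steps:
c = √6 ≈ 2.4495
R(m, I) = 1/(-10 + I)
p = 31819/566 (p = 203/283 - 444/(-8) = 203*(1/283) - 444*(-⅛) = 203/283 + 111/2 = 31819/566 ≈ 56.217)
R(-4, c)*p = (31819/566)/(-10 + √6) = 31819/(566*(-10 + √6))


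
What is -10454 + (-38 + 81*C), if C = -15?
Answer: -11707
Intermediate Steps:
-10454 + (-38 + 81*C) = -10454 + (-38 + 81*(-15)) = -10454 + (-38 - 1215) = -10454 - 1253 = -11707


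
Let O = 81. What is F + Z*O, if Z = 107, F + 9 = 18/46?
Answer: 199143/23 ≈ 8658.4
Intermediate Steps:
F = -198/23 (F = -9 + 18/46 = -9 + 18*(1/46) = -9 + 9/23 = -198/23 ≈ -8.6087)
F + Z*O = -198/23 + 107*81 = -198/23 + 8667 = 199143/23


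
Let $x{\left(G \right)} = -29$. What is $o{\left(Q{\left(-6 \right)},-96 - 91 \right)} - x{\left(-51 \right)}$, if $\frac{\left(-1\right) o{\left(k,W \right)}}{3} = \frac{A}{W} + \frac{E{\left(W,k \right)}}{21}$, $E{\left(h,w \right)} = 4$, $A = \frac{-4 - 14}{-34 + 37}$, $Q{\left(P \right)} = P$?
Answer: $\frac{37087}{1309} \approx 28.332$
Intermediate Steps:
$A = -6$ ($A = - \frac{18}{3} = \left(-18\right) \frac{1}{3} = -6$)
$o{\left(k,W \right)} = - \frac{4}{7} + \frac{18}{W}$ ($o{\left(k,W \right)} = - 3 \left(- \frac{6}{W} + \frac{4}{21}\right) = - 3 \left(\frac{4}{21} - \frac{6}{W}\right) = - \frac{4}{7} + \frac{18}{W}$)
$o{\left(Q{\left(-6 \right)},-96 - 91 \right)} - x{\left(-51 \right)} = \left(- \frac{4}{7} + \frac{18}{-96 - 91}\right) - -29 = \left(- \frac{4}{7} + \frac{18}{-187}\right) + 29 = \left(- \frac{4}{7} + 18 \left(- \frac{1}{187}\right)\right) + 29 = \left(- \frac{4}{7} - \frac{18}{187}\right) + 29 = - \frac{874}{1309} + 29 = \frac{37087}{1309}$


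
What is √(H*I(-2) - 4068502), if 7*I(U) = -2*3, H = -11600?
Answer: 13*I*√1176742/7 ≈ 2014.6*I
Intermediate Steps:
I(U) = -6/7 (I(U) = (-2*3)/7 = (⅐)*(-6) = -6/7)
√(H*I(-2) - 4068502) = √(-11600*(-6/7) - 4068502) = √(69600/7 - 4068502) = √(-28409914/7) = 13*I*√1176742/7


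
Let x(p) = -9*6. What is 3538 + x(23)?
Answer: 3484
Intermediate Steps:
x(p) = -54
3538 + x(23) = 3538 - 54 = 3484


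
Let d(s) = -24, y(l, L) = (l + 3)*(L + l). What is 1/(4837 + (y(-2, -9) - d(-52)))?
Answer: 1/4850 ≈ 0.00020619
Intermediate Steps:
y(l, L) = (3 + l)*(L + l)
1/(4837 + (y(-2, -9) - d(-52))) = 1/(4837 + (((-2)² + 3*(-9) + 3*(-2) - 9*(-2)) - 1*(-24))) = 1/(4837 + ((4 - 27 - 6 + 18) + 24)) = 1/(4837 + (-11 + 24)) = 1/(4837 + 13) = 1/4850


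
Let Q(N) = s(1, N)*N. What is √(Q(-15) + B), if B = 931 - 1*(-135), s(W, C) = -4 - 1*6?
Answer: 8*√19 ≈ 34.871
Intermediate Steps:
s(W, C) = -10 (s(W, C) = -4 - 6 = -10)
Q(N) = -10*N
B = 1066 (B = 931 + 135 = 1066)
√(Q(-15) + B) = √(-10*(-15) + 1066) = √(150 + 1066) = √1216 = 8*√19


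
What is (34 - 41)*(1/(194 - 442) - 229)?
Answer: 397551/248 ≈ 1603.0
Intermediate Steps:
(34 - 41)*(1/(194 - 442) - 229) = -7*(1/(-248) - 229) = -7*(-1/248 - 229) = -7*(-56793/248) = 397551/248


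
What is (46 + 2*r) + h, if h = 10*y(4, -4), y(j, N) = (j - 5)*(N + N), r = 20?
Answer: 166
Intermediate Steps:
y(j, N) = 2*N*(-5 + j) (y(j, N) = (-5 + j)*(2*N) = 2*N*(-5 + j))
h = 80 (h = 10*(2*(-4)*(-5 + 4)) = 10*(2*(-4)*(-1)) = 10*8 = 80)
(46 + 2*r) + h = (46 + 2*20) + 80 = (46 + 40) + 80 = 86 + 80 = 166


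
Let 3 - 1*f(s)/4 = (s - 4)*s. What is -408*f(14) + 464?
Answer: 224048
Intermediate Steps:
f(s) = 12 - 4*s*(-4 + s) (f(s) = 12 - 4*(s - 4)*s = 12 - 4*(-4 + s)*s = 12 - 4*s*(-4 + s))
-408*f(14) + 464 = -408*(12 - 4*14² + 16*14) + 464 = -408*(12 - 4*196 + 224) + 464 = -408*(12 - 784 + 224) + 464 = -408*(-548) + 464 = 223584 + 464 = 224048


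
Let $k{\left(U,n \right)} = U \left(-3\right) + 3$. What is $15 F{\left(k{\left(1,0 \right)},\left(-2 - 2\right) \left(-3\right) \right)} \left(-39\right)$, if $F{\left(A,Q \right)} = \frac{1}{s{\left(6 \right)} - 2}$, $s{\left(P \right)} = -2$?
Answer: $\frac{585}{4} \approx 146.25$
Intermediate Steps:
$k{\left(U,n \right)} = 3 - 3 U$ ($k{\left(U,n \right)} = - 3 U + 3 = 3 - 3 U$)
$F{\left(A,Q \right)} = - \frac{1}{4}$ ($F{\left(A,Q \right)} = \frac{1}{-2 - 2} = \frac{1}{-4} = - \frac{1}{4}$)
$15 F{\left(k{\left(1,0 \right)},\left(-2 - 2\right) \left(-3\right) \right)} \left(-39\right) = 15 \left(- \frac{1}{4}\right) \left(-39\right) = \left(- \frac{15}{4}\right) \left(-39\right) = \frac{585}{4}$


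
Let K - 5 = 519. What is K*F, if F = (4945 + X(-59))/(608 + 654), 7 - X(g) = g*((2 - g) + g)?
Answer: 1328340/631 ≈ 2105.1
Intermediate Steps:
X(g) = 7 - 2*g (X(g) = 7 - g*((2 - g) + g) = 7 - g*2 = 7 - 2*g)
K = 524 (K = 5 + 519 = 524)
F = 2535/631 (F = (4945 + (7 - 2*(-59)))/(608 + 654) = (4945 + (7 + 118))/1262 = (4945 + 125)*(1/1262) = 5070*(1/1262) = 2535/631 ≈ 4.0174)
K*F = 524*(2535/631) = 1328340/631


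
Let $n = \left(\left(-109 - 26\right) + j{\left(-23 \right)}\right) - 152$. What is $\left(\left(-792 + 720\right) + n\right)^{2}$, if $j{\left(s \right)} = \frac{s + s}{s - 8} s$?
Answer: $\frac{148522969}{961} \approx 1.5455 \cdot 10^{5}$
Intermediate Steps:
$j{\left(s \right)} = \frac{2 s^{2}}{-8 + s}$ ($j{\left(s \right)} = \frac{2 s}{-8 + s} s = \frac{2 s^{2}}{-8 + s}$)
$n = - \frac{9955}{31}$ ($n = \left(\left(-109 - 26\right) + \frac{2 \left(-23\right)^{2}}{-8 - 23}\right) - 152 = \left(-135 + 2 \cdot 529 \frac{1}{-31}\right) - 152 = \left(-135 + 2 \cdot 529 \left(- \frac{1}{31}\right)\right) - 152 = \left(-135 - \frac{1058}{31}\right) - 152 = - \frac{5243}{31} - 152 = - \frac{9955}{31} \approx -321.13$)
$\left(\left(-792 + 720\right) + n\right)^{2} = \left(\left(-792 + 720\right) - \frac{9955}{31}\right)^{2} = \left(-72 - \frac{9955}{31}\right)^{2} = \left(- \frac{12187}{31}\right)^{2} = \frac{148522969}{961}$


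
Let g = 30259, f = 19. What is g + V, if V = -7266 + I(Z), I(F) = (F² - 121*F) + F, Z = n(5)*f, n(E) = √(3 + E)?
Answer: 25881 - 4560*√2 ≈ 19432.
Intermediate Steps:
Z = 38*√2 (Z = √(3 + 5)*19 = √8*19 = (2*√2)*19 = 38*√2 ≈ 53.740)
I(F) = F² - 120*F
V = -7266 + 38*√2*(-120 + 38*√2) (V = -7266 + (38*√2)*(-120 + 38*√2) = -7266 + 38*√2*(-120 + 38*√2) ≈ -10827.)
g + V = 30259 + (-4378 - 4560*√2) = 25881 - 4560*√2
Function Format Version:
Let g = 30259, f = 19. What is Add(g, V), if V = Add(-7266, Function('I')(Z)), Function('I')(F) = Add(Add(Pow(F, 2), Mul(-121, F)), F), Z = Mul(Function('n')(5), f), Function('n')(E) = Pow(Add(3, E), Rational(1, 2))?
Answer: Add(25881, Mul(-4560, Pow(2, Rational(1, 2)))) ≈ 19432.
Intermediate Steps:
Z = Mul(38, Pow(2, Rational(1, 2))) (Z = Mul(Pow(Add(3, 5), Rational(1, 2)), 19) = Mul(Pow(8, Rational(1, 2)), 19) = Mul(Mul(2, Pow(2, Rational(1, 2))), 19) = Mul(38, Pow(2, Rational(1, 2))) ≈ 53.740)
Function('I')(F) = Add(Pow(F, 2), Mul(-120, F))
V = Add(-7266, Mul(38, Pow(2, Rational(1, 2)), Add(-120, Mul(38, Pow(2, Rational(1, 2)))))) (V = Add(-7266, Mul(Mul(38, Pow(2, Rational(1, 2))), Add(-120, Mul(38, Pow(2, Rational(1, 2)))))) = Add(-7266, Mul(38, Pow(2, Rational(1, 2)), Add(-120, Mul(38, Pow(2, Rational(1, 2)))))) ≈ -10827.)
Add(g, V) = Add(30259, Add(-4378, Mul(-4560, Pow(2, Rational(1, 2))))) = Add(25881, Mul(-4560, Pow(2, Rational(1, 2))))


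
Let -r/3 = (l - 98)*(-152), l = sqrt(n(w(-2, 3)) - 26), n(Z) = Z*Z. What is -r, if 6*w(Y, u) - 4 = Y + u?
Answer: 44688 - 76*I*sqrt(911) ≈ 44688.0 - 2293.9*I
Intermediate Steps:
w(Y, u) = 2/3 + Y/6 + u/6 (w(Y, u) = 2/3 + (Y + u)/6 = 2/3 + (Y/6 + u/6) = 2/3 + Y/6 + u/6)
n(Z) = Z**2
l = I*sqrt(911)/6 (l = sqrt((2/3 + (1/6)*(-2) + (1/6)*3)**2 - 26) = sqrt((2/3 - 1/3 + 1/2)**2 - 26) = sqrt((5/6)**2 - 26) = sqrt(25/36 - 26) = sqrt(-911/36) = I*sqrt(911)/6 ≈ 5.0305*I)
r = -44688 + 76*I*sqrt(911) (r = -3*(I*sqrt(911)/6 - 98)*(-152) = -3*(-98 + I*sqrt(911)/6)*(-152) = -3*(14896 - 76*I*sqrt(911)/3) = -44688 + 76*I*sqrt(911) ≈ -44688.0 + 2293.9*I)
-r = -(-44688 + 76*I*sqrt(911)) = 44688 - 76*I*sqrt(911)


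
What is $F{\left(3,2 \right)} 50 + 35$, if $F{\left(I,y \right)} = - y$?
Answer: $-65$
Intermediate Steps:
$F{\left(3,2 \right)} 50 + 35 = \left(-1\right) 2 \cdot 50 + 35 = \left(-2\right) 50 + 35 = -100 + 35 = -65$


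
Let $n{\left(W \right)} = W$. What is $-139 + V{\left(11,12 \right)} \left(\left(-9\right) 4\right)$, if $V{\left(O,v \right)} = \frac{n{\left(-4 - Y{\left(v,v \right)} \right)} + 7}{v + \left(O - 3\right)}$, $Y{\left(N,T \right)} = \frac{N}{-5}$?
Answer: $- \frac{3718}{25} \approx -148.72$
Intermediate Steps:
$Y{\left(N,T \right)} = - \frac{N}{5}$ ($Y{\left(N,T \right)} = N \left(- \frac{1}{5}\right) = - \frac{N}{5}$)
$V{\left(O,v \right)} = \frac{3 + \frac{v}{5}}{-3 + O + v}$ ($V{\left(O,v \right)} = \frac{\left(-4 - - \frac{v}{5}\right) + 7}{v + \left(O - 3\right)} = \frac{\left(-4 + \frac{v}{5}\right) + 7}{v + \left(-3 + O\right)} = \frac{3 + \frac{v}{5}}{-3 + O + v}$)
$-139 + V{\left(11,12 \right)} \left(\left(-9\right) 4\right) = -139 + \frac{3 + \frac{1}{5} \cdot 12}{-3 + 11 + 12} \left(\left(-9\right) 4\right) = -139 + \frac{3 + \frac{12}{5}}{20} \left(-36\right) = -139 + \frac{1}{20} \cdot \frac{27}{5} \left(-36\right) = -139 + \frac{27}{100} \left(-36\right) = -139 - \frac{243}{25} = - \frac{3718}{25}$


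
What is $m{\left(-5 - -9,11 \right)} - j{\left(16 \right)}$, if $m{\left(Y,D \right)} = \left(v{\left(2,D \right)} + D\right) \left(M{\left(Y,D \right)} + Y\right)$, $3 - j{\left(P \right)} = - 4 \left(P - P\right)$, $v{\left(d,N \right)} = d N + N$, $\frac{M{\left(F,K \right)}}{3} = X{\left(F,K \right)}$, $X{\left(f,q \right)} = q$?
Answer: $1625$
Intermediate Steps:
$M{\left(F,K \right)} = 3 K$
$v{\left(d,N \right)} = N + N d$ ($v{\left(d,N \right)} = N d + N = N + N d$)
$j{\left(P \right)} = 3$ ($j{\left(P \right)} = 3 - - 4 \left(P - P\right) = 3 - \left(-4\right) 0 = 3 - 0 = 3 + 0 = 3$)
$m{\left(Y,D \right)} = 4 D \left(Y + 3 D\right)$ ($m{\left(Y,D \right)} = \left(D \left(1 + 2\right) + D\right) \left(3 D + Y\right) = \left(D 3 + D\right) \left(Y + 3 D\right) = \left(3 D + D\right) \left(Y + 3 D\right) = 4 D \left(Y + 3 D\right)$)
$m{\left(-5 - -9,11 \right)} - j{\left(16 \right)} = 4 \cdot 11 \left(\left(-5 - -9\right) + 3 \cdot 11\right) - 3 = 4 \cdot 11 \left(\left(-5 + 9\right) + 33\right) - 3 = 4 \cdot 11 \left(4 + 33\right) - 3 = 4 \cdot 11 \cdot 37 - 3 = 1628 - 3 = 1625$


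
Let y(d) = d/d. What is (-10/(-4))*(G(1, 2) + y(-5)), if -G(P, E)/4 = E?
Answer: -35/2 ≈ -17.500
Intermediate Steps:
G(P, E) = -4*E
y(d) = 1
(-10/(-4))*(G(1, 2) + y(-5)) = (-10/(-4))*(-4*2 + 1) = (-10*(-¼))*(-8 + 1) = (5/2)*(-7) = -35/2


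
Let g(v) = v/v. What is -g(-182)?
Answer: -1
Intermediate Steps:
g(v) = 1
-g(-182) = -1*1 = -1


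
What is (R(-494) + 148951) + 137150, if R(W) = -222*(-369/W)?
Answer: 70625988/247 ≈ 2.8594e+5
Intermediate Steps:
R(W) = 81918/W (R(W) = -222*(-369/W) = -(-81918)/W = 81918/W)
(R(-494) + 148951) + 137150 = (81918/(-494) + 148951) + 137150 = (81918*(-1/494) + 148951) + 137150 = (-40959/247 + 148951) + 137150 = 36749938/247 + 137150 = 70625988/247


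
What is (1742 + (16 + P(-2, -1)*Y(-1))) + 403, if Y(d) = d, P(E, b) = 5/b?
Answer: 2166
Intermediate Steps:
(1742 + (16 + P(-2, -1)*Y(-1))) + 403 = (1742 + (16 + (5/(-1))*(-1))) + 403 = (1742 + (16 + (5*(-1))*(-1))) + 403 = (1742 + (16 - 5*(-1))) + 403 = (1742 + (16 + 5)) + 403 = (1742 + 21) + 403 = 1763 + 403 = 2166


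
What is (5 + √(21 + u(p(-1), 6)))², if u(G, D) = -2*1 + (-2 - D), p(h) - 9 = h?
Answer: (5 + √11)² ≈ 69.166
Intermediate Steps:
p(h) = 9 + h
u(G, D) = -4 - D (u(G, D) = -2 + (-2 - D) = -4 - D)
(5 + √(21 + u(p(-1), 6)))² = (5 + √(21 + (-4 - 1*6)))² = (5 + √(21 + (-4 - 6)))² = (5 + √(21 - 10))² = (5 + √11)²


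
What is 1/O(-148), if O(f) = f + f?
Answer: -1/296 ≈ -0.0033784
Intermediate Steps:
O(f) = 2*f
1/O(-148) = 1/(2*(-148)) = 1/(-296) = -1/296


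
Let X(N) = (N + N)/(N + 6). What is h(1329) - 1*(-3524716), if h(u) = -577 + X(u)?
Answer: 1568242741/445 ≈ 3.5241e+6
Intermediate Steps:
X(N) = 2*N/(6 + N) (X(N) = (2*N)/(6 + N) = 2*N/(6 + N))
h(u) = -577 + 2*u/(6 + u)
h(1329) - 1*(-3524716) = (-3462 - 575*1329)/(6 + 1329) - 1*(-3524716) = (-3462 - 764175)/1335 + 3524716 = (1/1335)*(-767637) + 3524716 = -255879/445 + 3524716 = 1568242741/445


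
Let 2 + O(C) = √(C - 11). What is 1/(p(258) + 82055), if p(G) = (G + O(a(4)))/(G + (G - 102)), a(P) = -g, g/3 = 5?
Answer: 2344000794/192338434582117 - 69*I*√26/192338434582117 ≈ 1.2187e-5 - 1.8292e-12*I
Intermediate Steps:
g = 15 (g = 3*5 = 15)
a(P) = -15 (a(P) = -1*15 = -15)
O(C) = -2 + √(-11 + C) (O(C) = -2 + √(C - 11) = -2 + √(-11 + C))
p(G) = (-2 + G + I*√26)/(-102 + 2*G) (p(G) = (G + (-2 + √(-11 - 15)))/(G + (G - 102)) = (G + (-2 + √(-26)))/(G + (-102 + G)) = (G + (-2 + I*√26))/(-102 + 2*G) = (-2 + G + I*√26)/(-102 + 2*G))
1/(p(258) + 82055) = 1/((-2 + 258 + I*√26)/(2*(-51 + 258)) + 82055) = 1/((½)*(256 + I*√26)/207 + 82055) = 1/((½)*(1/207)*(256 + I*√26) + 82055) = 1/((128/207 + I*√26/414) + 82055) = 1/(16985513/207 + I*√26/414)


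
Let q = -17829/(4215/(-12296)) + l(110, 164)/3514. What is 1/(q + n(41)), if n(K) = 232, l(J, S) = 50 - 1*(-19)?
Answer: 4937170/257931520177 ≈ 1.9141e-5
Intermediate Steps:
l(J, S) = 69 (l(J, S) = 50 + 19 = 69)
q = 256786096737/4937170 (q = -17829/(4215/(-12296)) + 69/3514 = -17829/(4215*(-1/12296)) + 69*(1/3514) = -17829/(-4215/12296) + 69/3514 = -17829*(-12296/4215) + 69/3514 = 73075128/1405 + 69/3514 = 256786096737/4937170 ≈ 52011.)
1/(q + n(41)) = 1/(256786096737/4937170 + 232) = 1/(257931520177/4937170) = 4937170/257931520177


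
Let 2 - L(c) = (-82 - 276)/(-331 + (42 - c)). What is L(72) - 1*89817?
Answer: -32423573/361 ≈ -89816.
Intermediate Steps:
L(c) = 2 + 358/(-289 - c) (L(c) = 2 - (-82 - 276)/(-331 + (42 - c)) = 2 - (-358)/(-289 - c) = 2 + 358/(-289 - c))
L(72) - 1*89817 = 2*(110 + 72)/(289 + 72) - 1*89817 = 2*182/361 - 89817 = 2*(1/361)*182 - 89817 = 364/361 - 89817 = -32423573/361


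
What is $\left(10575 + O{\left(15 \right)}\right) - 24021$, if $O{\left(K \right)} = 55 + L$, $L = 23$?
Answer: $-13368$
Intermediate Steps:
$O{\left(K \right)} = 78$ ($O{\left(K \right)} = 55 + 23 = 78$)
$\left(10575 + O{\left(15 \right)}\right) - 24021 = \left(10575 + 78\right) - 24021 = 10653 - 24021 = -13368$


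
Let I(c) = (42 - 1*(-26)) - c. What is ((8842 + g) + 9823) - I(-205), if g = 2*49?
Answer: 18490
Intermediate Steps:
I(c) = 68 - c (I(c) = (42 + 26) - c = 68 - c)
g = 98
((8842 + g) + 9823) - I(-205) = ((8842 + 98) + 9823) - (68 - 1*(-205)) = (8940 + 9823) - (68 + 205) = 18763 - 1*273 = 18763 - 273 = 18490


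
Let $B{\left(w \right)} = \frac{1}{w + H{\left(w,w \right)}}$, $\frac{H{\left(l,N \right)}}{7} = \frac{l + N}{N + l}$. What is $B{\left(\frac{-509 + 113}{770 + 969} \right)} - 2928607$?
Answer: $- \frac{34490202900}{11777} \approx -2.9286 \cdot 10^{6}$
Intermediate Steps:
$H{\left(l,N \right)} = 7$ ($H{\left(l,N \right)} = 7 \frac{l + N}{N + l} = 7 \frac{N + l}{N + l} = 7 \cdot 1 = 7$)
$B{\left(w \right)} = \frac{1}{7 + w}$ ($B{\left(w \right)} = \frac{1}{w + 7} = \frac{1}{7 + w}$)
$B{\left(\frac{-509 + 113}{770 + 969} \right)} - 2928607 = \frac{1}{7 + \frac{-509 + 113}{770 + 969}} - 2928607 = \frac{1}{7 - \frac{396}{1739}} - 2928607 = \frac{1}{\frac{11777}{1739}} - 2928607 = \frac{1739}{11777} - 2928607 = - \frac{34490202900}{11777}$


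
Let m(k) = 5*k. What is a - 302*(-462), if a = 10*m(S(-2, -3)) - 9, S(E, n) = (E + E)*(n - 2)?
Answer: 140515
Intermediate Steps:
S(E, n) = 2*E*(-2 + n) (S(E, n) = (2*E)*(-2 + n) = 2*E*(-2 + n))
a = 991 (a = 10*(5*(2*(-2)*(-2 - 3))) - 9 = 10*(5*(2*(-2)*(-5))) - 9 = 10*(5*20) - 9 = 10*100 - 9 = 1000 - 9 = 991)
a - 302*(-462) = 991 - 302*(-462) = 991 + 139524 = 140515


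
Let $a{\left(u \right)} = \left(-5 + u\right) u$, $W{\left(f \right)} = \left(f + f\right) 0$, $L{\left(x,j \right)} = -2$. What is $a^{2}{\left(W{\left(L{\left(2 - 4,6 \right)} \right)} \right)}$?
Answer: $0$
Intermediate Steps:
$W{\left(f \right)} = 0$ ($W{\left(f \right)} = 2 f 0 = 0$)
$a{\left(u \right)} = u \left(-5 + u\right)$
$a^{2}{\left(W{\left(L{\left(2 - 4,6 \right)} \right)} \right)} = \left(0 \left(-5 + 0\right)\right)^{2} = \left(0 \left(-5\right)\right)^{2} = 0^{2} = 0$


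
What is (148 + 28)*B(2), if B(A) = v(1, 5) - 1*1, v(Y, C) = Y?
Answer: 0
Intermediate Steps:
B(A) = 0 (B(A) = 1 - 1*1 = 1 - 1 = 0)
(148 + 28)*B(2) = (148 + 28)*0 = 176*0 = 0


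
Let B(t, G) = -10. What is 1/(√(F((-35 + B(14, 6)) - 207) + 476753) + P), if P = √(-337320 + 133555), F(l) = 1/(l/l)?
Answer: 1/(√476754 + I*√203765) ≈ 0.0010146 - 0.00066332*I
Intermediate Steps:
F(l) = 1 (F(l) = 1/1 = 1)
P = I*√203765 (P = √(-203765) = I*√203765 ≈ 451.4*I)
1/(√(F((-35 + B(14, 6)) - 207) + 476753) + P) = 1/(√(1 + 476753) + I*√203765) = 1/(√476754 + I*√203765)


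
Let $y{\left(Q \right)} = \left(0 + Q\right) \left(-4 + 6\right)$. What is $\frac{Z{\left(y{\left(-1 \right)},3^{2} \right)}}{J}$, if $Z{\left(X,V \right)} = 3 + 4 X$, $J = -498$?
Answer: $\frac{5}{498} \approx 0.01004$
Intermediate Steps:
$y{\left(Q \right)} = 2 Q$ ($y{\left(Q \right)} = Q 2 = 2 Q$)
$\frac{Z{\left(y{\left(-1 \right)},3^{2} \right)}}{J} = \frac{3 + 4 \cdot 2 \left(-1\right)}{-498} = \left(3 + 4 \left(-2\right)\right) \left(- \frac{1}{498}\right) = \left(3 - 8\right) \left(- \frac{1}{498}\right) = \left(-5\right) \left(- \frac{1}{498}\right) = \frac{5}{498}$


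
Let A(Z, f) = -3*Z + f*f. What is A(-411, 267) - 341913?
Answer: -269391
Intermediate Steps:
A(Z, f) = f² - 3*Z (A(Z, f) = -3*Z + f² = f² - 3*Z)
A(-411, 267) - 341913 = (267² - 3*(-411)) - 341913 = (71289 + 1233) - 341913 = 72522 - 341913 = -269391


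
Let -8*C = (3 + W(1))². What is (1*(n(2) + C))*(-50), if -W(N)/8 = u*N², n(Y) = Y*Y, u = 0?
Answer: -575/4 ≈ -143.75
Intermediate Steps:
n(Y) = Y²
W(N) = 0 (W(N) = -0*N² = -8*0 = 0)
C = -9/8 (C = -(3 + 0)²/8 = -⅛*3² = -⅛*9 = -9/8 ≈ -1.1250)
(1*(n(2) + C))*(-50) = (1*(2² - 9/8))*(-50) = (1*(4 - 9/8))*(-50) = (1*(23/8))*(-50) = (23/8)*(-50) = -575/4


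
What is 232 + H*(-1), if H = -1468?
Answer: 1700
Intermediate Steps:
232 + H*(-1) = 232 - 1468*(-1) = 232 + 1468 = 1700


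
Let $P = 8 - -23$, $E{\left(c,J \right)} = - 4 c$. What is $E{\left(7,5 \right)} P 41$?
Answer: $-35588$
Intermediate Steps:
$P = 31$ ($P = 8 + 23 = 31$)
$E{\left(7,5 \right)} P 41 = \left(-4\right) 7 \cdot 31 \cdot 41 = \left(-28\right) 31 \cdot 41 = \left(-868\right) 41 = -35588$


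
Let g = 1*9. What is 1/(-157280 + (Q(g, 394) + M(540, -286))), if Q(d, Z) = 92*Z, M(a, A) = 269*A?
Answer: -1/197966 ≈ -5.0514e-6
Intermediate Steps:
g = 9
1/(-157280 + (Q(g, 394) + M(540, -286))) = 1/(-157280 + (92*394 + 269*(-286))) = 1/(-157280 + (36248 - 76934)) = 1/(-157280 - 40686) = 1/(-197966) = -1/197966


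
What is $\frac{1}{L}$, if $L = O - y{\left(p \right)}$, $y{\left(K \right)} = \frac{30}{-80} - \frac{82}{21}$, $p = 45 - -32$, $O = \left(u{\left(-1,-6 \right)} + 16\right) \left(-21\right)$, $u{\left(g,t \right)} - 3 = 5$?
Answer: $- \frac{168}{83953} \approx -0.0020011$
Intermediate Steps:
$u{\left(g,t \right)} = 8$ ($u{\left(g,t \right)} = 3 + 5 = 8$)
$O = -504$ ($O = \left(8 + 16\right) \left(-21\right) = 24 \left(-21\right) = -504$)
$p = 77$ ($p = 45 + 32 = 77$)
$y{\left(K \right)} = - \frac{719}{168}$ ($y{\left(K \right)} = 30 \left(- \frac{1}{80}\right) - \frac{82}{21} = - \frac{3}{8} - \frac{82}{21} = - \frac{719}{168}$)
$L = - \frac{83953}{168}$ ($L = -504 - - \frac{719}{168} = -504 + \frac{719}{168} = - \frac{83953}{168} \approx -499.72$)
$\frac{1}{L} = \frac{1}{- \frac{83953}{168}} = - \frac{168}{83953}$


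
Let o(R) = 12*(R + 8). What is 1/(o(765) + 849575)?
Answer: 1/858851 ≈ 1.1643e-6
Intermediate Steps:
o(R) = 96 + 12*R (o(R) = 12*(8 + R) = 96 + 12*R)
1/(o(765) + 849575) = 1/((96 + 12*765) + 849575) = 1/((96 + 9180) + 849575) = 1/(9276 + 849575) = 1/858851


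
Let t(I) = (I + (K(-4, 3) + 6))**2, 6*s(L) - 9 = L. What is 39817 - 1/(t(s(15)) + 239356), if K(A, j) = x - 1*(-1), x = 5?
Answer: 9540631003/239612 ≈ 39817.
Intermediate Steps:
s(L) = 3/2 + L/6
K(A, j) = 6 (K(A, j) = 5 - 1*(-1) = 5 + 1 = 6)
t(I) = (12 + I)**2 (t(I) = (I + (6 + 6))**2 = (I + 12)**2 = (12 + I)**2)
39817 - 1/(t(s(15)) + 239356) = 39817 - 1/((12 + (3/2 + (1/6)*15))**2 + 239356) = 39817 - 1/((12 + (3/2 + 5/2))**2 + 239356) = 39817 - 1/((12 + 4)**2 + 239356) = 39817 - 1/(16**2 + 239356) = 39817 - 1/(256 + 239356) = 39817 - 1/239612 = 9540631003/239612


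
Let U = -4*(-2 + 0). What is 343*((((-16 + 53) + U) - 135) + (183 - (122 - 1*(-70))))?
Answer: -33957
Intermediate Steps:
U = 8 (U = -4*(-2) = 8)
343*((((-16 + 53) + U) - 135) + (183 - (122 - 1*(-70)))) = 343*((((-16 + 53) + 8) - 135) + (183 - (122 - 1*(-70)))) = 343*(((37 + 8) - 135) + (183 - (122 + 70))) = 343*((45 - 135) + (183 - 1*192)) = 343*(-90 + (183 - 192)) = 343*(-90 - 9) = 343*(-99) = -33957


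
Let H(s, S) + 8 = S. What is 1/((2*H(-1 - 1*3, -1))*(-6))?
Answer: 1/108 ≈ 0.0092593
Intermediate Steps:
H(s, S) = -8 + S
1/((2*H(-1 - 1*3, -1))*(-6)) = 1/((2*(-8 - 1))*(-6)) = 1/((2*(-9))*(-6)) = 1/(-18*(-6)) = 1/108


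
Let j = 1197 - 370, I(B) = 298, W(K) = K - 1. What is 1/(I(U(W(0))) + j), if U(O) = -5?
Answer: 1/1125 ≈ 0.00088889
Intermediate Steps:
W(K) = -1 + K
j = 827
1/(I(U(W(0))) + j) = 1/(298 + 827) = 1/1125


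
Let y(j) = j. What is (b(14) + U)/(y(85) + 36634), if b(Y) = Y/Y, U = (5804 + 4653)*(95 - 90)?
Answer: 52286/36719 ≈ 1.4240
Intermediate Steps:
U = 52285 (U = 10457*5 = 52285)
b(Y) = 1
(b(14) + U)/(y(85) + 36634) = (1 + 52285)/(85 + 36634) = 52286/36719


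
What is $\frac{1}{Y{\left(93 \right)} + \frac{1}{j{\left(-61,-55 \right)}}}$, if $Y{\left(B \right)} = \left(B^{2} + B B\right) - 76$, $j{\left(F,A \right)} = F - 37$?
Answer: $\frac{98}{1687755} \approx 5.8065 \cdot 10^{-5}$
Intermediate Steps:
$j{\left(F,A \right)} = -37 + F$ ($j{\left(F,A \right)} = F - 37 = -37 + F$)
$Y{\left(B \right)} = -76 + 2 B^{2}$ ($Y{\left(B \right)} = \left(B^{2} + B^{2}\right) - 76 = 2 B^{2} - 76 = -76 + 2 B^{2}$)
$\frac{1}{Y{\left(93 \right)} + \frac{1}{j{\left(-61,-55 \right)}}} = \frac{1}{\left(-76 + 2 \cdot 93^{2}\right) + \frac{1}{-37 - 61}} = \frac{1}{\left(-76 + 2 \cdot 8649\right) + \frac{1}{-98}} = \frac{1}{\left(-76 + 17298\right) - \frac{1}{98}} = \frac{1}{17222 - \frac{1}{98}} = \frac{1}{\frac{1687755}{98}} = \frac{98}{1687755}$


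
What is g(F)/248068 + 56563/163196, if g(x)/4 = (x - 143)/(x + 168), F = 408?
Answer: 505143741959/1457413391808 ≈ 0.34660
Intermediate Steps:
g(x) = 4*(-143 + x)/(168 + x) (g(x) = 4*((x - 143)/(x + 168)) = 4*((-143 + x)/(168 + x)) = 4*(-143 + x)/(168 + x))
g(F)/248068 + 56563/163196 = (4*(-143 + 408)/(168 + 408))/248068 + 56563/163196 = (4*265/576)*(1/248068) + 56563*(1/163196) = (4*(1/576)*265)*(1/248068) + 56563/163196 = (265/144)*(1/248068) + 56563/163196 = 265/35721792 + 56563/163196 = 505143741959/1457413391808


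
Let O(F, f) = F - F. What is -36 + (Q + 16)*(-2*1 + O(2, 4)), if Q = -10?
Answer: -48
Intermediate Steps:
O(F, f) = 0
-36 + (Q + 16)*(-2*1 + O(2, 4)) = -36 + (-10 + 16)*(-2*1 + 0) = -36 + 6*(-2 + 0) = -36 + 6*(-2) = -36 - 12 = -48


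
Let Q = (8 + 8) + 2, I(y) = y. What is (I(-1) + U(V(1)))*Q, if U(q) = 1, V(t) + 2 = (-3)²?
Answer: 0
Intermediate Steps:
V(t) = 7 (V(t) = -2 + (-3)² = -2 + 9 = 7)
Q = 18 (Q = 16 + 2 = 18)
(I(-1) + U(V(1)))*Q = (-1 + 1)*18 = 0*18 = 0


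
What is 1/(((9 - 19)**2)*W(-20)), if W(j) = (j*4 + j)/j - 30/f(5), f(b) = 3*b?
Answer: 1/300 ≈ 0.0033333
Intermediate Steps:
W(j) = 3 (W(j) = (j*4 + j)/j - 30/(3*5) = (4*j + j)/j - 30/15 = (5*j)/j - 30*1/15 = 5 - 2 = 3)
1/(((9 - 19)**2)*W(-20)) = 1/((9 - 19)**2*3) = (1/3)/(-10)**2 = (1/3)/100 = (1/100)*(1/3) = 1/300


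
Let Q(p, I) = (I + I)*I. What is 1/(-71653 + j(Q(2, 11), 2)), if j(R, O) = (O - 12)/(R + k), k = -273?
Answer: -31/2221233 ≈ -1.3956e-5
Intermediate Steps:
Q(p, I) = 2*I**2 (Q(p, I) = (2*I)*I = 2*I**2)
j(R, O) = (-12 + O)/(-273 + R) (j(R, O) = (O - 12)/(R - 273) = (-12 + O)/(-273 + R))
1/(-71653 + j(Q(2, 11), 2)) = 1/(-71653 + (-12 + 2)/(-273 + 2*11**2)) = 1/(-71653 - 10/(-273 + 2*121)) = 1/(-71653 - 10/(-273 + 242)) = 1/(-71653 - 10/(-31)) = 1/(-71653 - 1/31*(-10)) = 1/(-71653 + 10/31) = 1/(-2221233/31) = -31/2221233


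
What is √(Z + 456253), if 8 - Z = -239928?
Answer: √696189 ≈ 834.38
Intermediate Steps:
Z = 239936 (Z = 8 - 1*(-239928) = 8 + 239928 = 239936)
√(Z + 456253) = √(239936 + 456253) = √696189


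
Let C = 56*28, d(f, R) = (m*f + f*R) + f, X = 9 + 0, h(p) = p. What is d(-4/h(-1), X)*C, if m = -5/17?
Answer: 1034880/17 ≈ 60875.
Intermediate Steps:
X = 9
m = -5/17 (m = -5*1/17 = -5/17 ≈ -0.29412)
d(f, R) = 12*f/17 + R*f (d(f, R) = (-5*f/17 + f*R) + f = (-5*f/17 + R*f) + f = 12*f/17 + R*f)
C = 1568
d(-4/h(-1), X)*C = ((-4/(-1))*(12 + 17*9)/17)*1568 = ((-4*(-1))*(12 + 153)/17)*1568 = ((1/17)*4*165)*1568 = (660/17)*1568 = 1034880/17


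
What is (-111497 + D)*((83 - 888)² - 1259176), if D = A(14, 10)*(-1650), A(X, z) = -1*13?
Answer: 55032314097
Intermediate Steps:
A(X, z) = -13
D = 21450 (D = -13*(-1650) = 21450)
(-111497 + D)*((83 - 888)² - 1259176) = (-111497 + 21450)*((83 - 888)² - 1259176) = -90047*((-805)² - 1259176) = -90047*(648025 - 1259176) = -90047*(-611151) = 55032314097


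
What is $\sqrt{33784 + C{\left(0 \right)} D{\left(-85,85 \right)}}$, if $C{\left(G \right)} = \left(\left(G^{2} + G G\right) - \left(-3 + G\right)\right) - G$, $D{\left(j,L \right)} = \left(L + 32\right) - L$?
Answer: $22 \sqrt{70} \approx 184.07$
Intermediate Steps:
$D{\left(j,L \right)} = 32$ ($D{\left(j,L \right)} = \left(32 + L\right) - L = 32$)
$C{\left(G \right)} = 3 - 2 G + 2 G^{2}$ ($C{\left(G \right)} = \left(\left(G^{2} + G^{2}\right) - \left(-3 + G\right)\right) - G = \left(2 G^{2} - \left(-3 + G\right)\right) - G = \left(3 - G + 2 G^{2}\right) - G = 3 - 2 G + 2 G^{2}$)
$\sqrt{33784 + C{\left(0 \right)} D{\left(-85,85 \right)}} = \sqrt{33784 + \left(3 - 0 + 2 \cdot 0^{2}\right) 32} = \sqrt{33784 + \left(3 + 0 + 2 \cdot 0\right) 32} = \sqrt{33784 + \left(3 + 0 + 0\right) 32} = \sqrt{33784 + 3 \cdot 32} = \sqrt{33784 + 96} = \sqrt{33880} = 22 \sqrt{70}$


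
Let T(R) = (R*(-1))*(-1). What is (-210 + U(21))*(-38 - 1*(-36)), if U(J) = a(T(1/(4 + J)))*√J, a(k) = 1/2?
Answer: 420 - √21 ≈ 415.42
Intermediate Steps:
T(R) = R (T(R) = -R*(-1) = R)
a(k) = ½
U(J) = √J/2
(-210 + U(21))*(-38 - 1*(-36)) = (-210 + √21/2)*(-38 - 1*(-36)) = (-210 + √21/2)*(-38 + 36) = (-210 + √21/2)*(-2) = 420 - √21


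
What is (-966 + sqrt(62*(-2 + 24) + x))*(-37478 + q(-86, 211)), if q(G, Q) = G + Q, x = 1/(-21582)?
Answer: 36082998 - 12451*sqrt(70591957106)/2398 ≈ 3.4703e+7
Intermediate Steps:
x = -1/21582 ≈ -4.6335e-5
(-966 + sqrt(62*(-2 + 24) + x))*(-37478 + q(-86, 211)) = (-966 + sqrt(62*(-2 + 24) - 1/21582))*(-37478 + (-86 + 211)) = (-966 + sqrt(62*22 - 1/21582))*(-37478 + 125) = (-966 + sqrt(1364 - 1/21582))*(-37353) = (-966 + sqrt(29437847/21582))*(-37353) = (-966 + sqrt(70591957106)/7194)*(-37353) = 36082998 - 12451*sqrt(70591957106)/2398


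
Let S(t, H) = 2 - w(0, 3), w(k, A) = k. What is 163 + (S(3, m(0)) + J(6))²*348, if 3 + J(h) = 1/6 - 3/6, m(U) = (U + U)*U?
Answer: 2345/3 ≈ 781.67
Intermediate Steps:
m(U) = 2*U² (m(U) = (2*U)*U = 2*U²)
J(h) = -10/3 (J(h) = -3 + (1/6 - 3/6) = -3 + (1*(⅙) - 3*⅙) = -3 + (⅙ - ½) = -3 - ⅓ = -10/3)
S(t, H) = 2 (S(t, H) = 2 - 1*0 = 2 + 0 = 2)
163 + (S(3, m(0)) + J(6))²*348 = 163 + (2 - 10/3)²*348 = 163 + (-4/3)²*348 = 163 + (16/9)*348 = 163 + 1856/3 = 2345/3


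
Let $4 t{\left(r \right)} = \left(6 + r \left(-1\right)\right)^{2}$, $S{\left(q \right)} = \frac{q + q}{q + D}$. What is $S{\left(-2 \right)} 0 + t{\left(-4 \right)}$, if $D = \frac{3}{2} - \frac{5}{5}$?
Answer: $25$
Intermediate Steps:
$D = \frac{1}{2}$ ($D = 3 \cdot \frac{1}{2} - 1 = \frac{3}{2} - 1 = \frac{1}{2} \approx 0.5$)
$S{\left(q \right)} = \frac{2 q}{\frac{1}{2} + q}$ ($S{\left(q \right)} = \frac{q + q}{q + \frac{1}{2}} = \frac{2 q}{\frac{1}{2} + q}$)
$t{\left(r \right)} = \frac{\left(6 - r\right)^{2}}{4}$ ($t{\left(r \right)} = \frac{\left(6 + r \left(-1\right)\right)^{2}}{4} = \frac{\left(6 - r\right)^{2}}{4}$)
$S{\left(-2 \right)} 0 + t{\left(-4 \right)} = 4 \left(-2\right) \frac{1}{1 + 2 \left(-2\right)} 0 + \frac{\left(-6 - 4\right)^{2}}{4} = 4 \left(-2\right) \frac{1}{1 - 4} \cdot 0 + \frac{\left(-10\right)^{2}}{4} = 4 \left(-2\right) \frac{1}{-3} \cdot 0 + \frac{1}{4} \cdot 100 = 4 \left(-2\right) \left(- \frac{1}{3}\right) 0 + 25 = \frac{8}{3} \cdot 0 + 25 = 0 + 25 = 25$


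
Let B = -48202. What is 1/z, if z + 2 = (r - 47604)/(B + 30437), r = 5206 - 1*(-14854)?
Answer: -1615/726 ≈ -2.2245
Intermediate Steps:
r = 20060 (r = 5206 + 14854 = 20060)
z = -726/1615 (z = -2 + (20060 - 47604)/(-48202 + 30437) = -2 - 27544/(-17765) = -2 - 27544*(-1/17765) = -2 + 2504/1615 = -726/1615 ≈ -0.44954)
1/z = 1/(-726/1615) = -1615/726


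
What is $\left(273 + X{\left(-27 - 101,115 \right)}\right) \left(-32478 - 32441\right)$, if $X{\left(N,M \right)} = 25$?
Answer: $-19345862$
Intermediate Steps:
$\left(273 + X{\left(-27 - 101,115 \right)}\right) \left(-32478 - 32441\right) = \left(273 + 25\right) \left(-32478 - 32441\right) = 298 \left(-64919\right) = -19345862$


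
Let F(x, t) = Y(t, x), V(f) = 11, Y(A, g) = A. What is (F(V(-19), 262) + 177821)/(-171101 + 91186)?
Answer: -178083/79915 ≈ -2.2284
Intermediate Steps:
F(x, t) = t
(F(V(-19), 262) + 177821)/(-171101 + 91186) = (262 + 177821)/(-171101 + 91186) = 178083/(-79915) = 178083*(-1/79915) = -178083/79915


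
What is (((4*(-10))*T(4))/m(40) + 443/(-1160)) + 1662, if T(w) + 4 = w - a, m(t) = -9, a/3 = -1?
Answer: 5828831/3480 ≈ 1675.0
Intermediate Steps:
a = -3 (a = 3*(-1) = -3)
T(w) = -1 + w (T(w) = -4 + (w - 1*(-3)) = -4 + (w + 3) = -4 + (3 + w) = -1 + w)
(((4*(-10))*T(4))/m(40) + 443/(-1160)) + 1662 = (((4*(-10))*(-1 + 4))/(-9) + 443/(-1160)) + 1662 = (-40*3*(-⅑) + 443*(-1/1160)) + 1662 = (-120*(-⅑) - 443/1160) + 1662 = (40/3 - 443/1160) + 1662 = 45071/3480 + 1662 = 5828831/3480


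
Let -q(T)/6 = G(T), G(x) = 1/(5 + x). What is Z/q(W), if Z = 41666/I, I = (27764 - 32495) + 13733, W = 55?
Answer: -208330/4501 ≈ -46.285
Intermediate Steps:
I = 9002 (I = -4731 + 13733 = 9002)
q(T) = -6/(5 + T)
Z = 20833/4501 (Z = 41666/9002 = 41666*(1/9002) = 20833/4501 ≈ 4.6285)
Z/q(W) = 20833/(4501*((-6/(5 + 55)))) = 20833/(4501*((-6/60))) = 20833/(4501*((-6*1/60))) = 20833/(4501*(-1/10)) = (20833/4501)*(-10) = -208330/4501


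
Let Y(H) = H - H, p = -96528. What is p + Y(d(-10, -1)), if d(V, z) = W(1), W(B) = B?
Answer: -96528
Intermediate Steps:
d(V, z) = 1
Y(H) = 0
p + Y(d(-10, -1)) = -96528 + 0 = -96528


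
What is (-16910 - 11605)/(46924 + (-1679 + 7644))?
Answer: -28515/52889 ≈ -0.53915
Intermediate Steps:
(-16910 - 11605)/(46924 + (-1679 + 7644)) = -28515/(46924 + 5965) = -28515/52889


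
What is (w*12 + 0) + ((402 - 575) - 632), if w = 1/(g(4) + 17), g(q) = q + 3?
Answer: -1609/2 ≈ -804.50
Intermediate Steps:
g(q) = 3 + q
w = 1/24 (w = 1/((3 + 4) + 17) = 1/(7 + 17) = 1/24 ≈ 0.041667)
(w*12 + 0) + ((402 - 575) - 632) = ((1/24)*12 + 0) + ((402 - 575) - 632) = (1/2 + 0) + (-173 - 632) = 1/2 - 805 = -1609/2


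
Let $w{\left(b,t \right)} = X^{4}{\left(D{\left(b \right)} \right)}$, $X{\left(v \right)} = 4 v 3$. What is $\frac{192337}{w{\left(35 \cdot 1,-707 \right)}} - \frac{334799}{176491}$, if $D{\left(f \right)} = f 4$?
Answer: $- \frac{20052551138048801}{10570804715520000} \approx -1.897$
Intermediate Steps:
$D{\left(f \right)} = 4 f$
$X{\left(v \right)} = 12 v$
$w{\left(b,t \right)} = 5308416 b^{4}$ ($w{\left(b,t \right)} = \left(12 \cdot 4 b\right)^{4} = \left(48 b\right)^{4} = 5308416 b^{4}$)
$\frac{192337}{w{\left(35 \cdot 1,-707 \right)}} - \frac{334799}{176491} = \frac{192337}{5308416 \left(35 \cdot 1\right)^{4}} - \frac{334799}{176491} = \frac{192337}{5308416 \cdot 35^{4}} - \frac{17621}{9289} = \frac{192337}{5308416 \cdot 1500625} - \frac{17621}{9289} = \frac{192337}{7965941760000} - \frac{17621}{9289} = - \frac{20052551138048801}{10570804715520000}$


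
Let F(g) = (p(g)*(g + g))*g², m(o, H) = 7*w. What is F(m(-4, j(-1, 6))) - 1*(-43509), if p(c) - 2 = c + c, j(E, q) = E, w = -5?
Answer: 5874509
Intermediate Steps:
m(o, H) = -35 (m(o, H) = 7*(-5) = -35)
p(c) = 2 + 2*c (p(c) = 2 + (c + c) = 2 + 2*c)
F(g) = 2*g³*(2 + 2*g) (F(g) = ((2 + 2*g)*(g + g))*g² = ((2 + 2*g)*(2*g))*g² = (2*g*(2 + 2*g))*g² = 2*g³*(2 + 2*g))
F(m(-4, j(-1, 6))) - 1*(-43509) = 4*(-35)³*(1 - 35) - 1*(-43509) = 4*(-42875)*(-34) + 43509 = 5831000 + 43509 = 5874509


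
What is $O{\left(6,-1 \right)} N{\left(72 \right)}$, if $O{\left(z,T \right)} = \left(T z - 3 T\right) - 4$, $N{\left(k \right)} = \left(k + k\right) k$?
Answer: $-72576$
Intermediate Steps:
$N{\left(k \right)} = 2 k^{2}$ ($N{\left(k \right)} = 2 k k = 2 k^{2}$)
$O{\left(z,T \right)} = -4 - 3 T + T z$ ($O{\left(z,T \right)} = \left(- 3 T + T z\right) - 4 = -4 - 3 T + T z$)
$O{\left(6,-1 \right)} N{\left(72 \right)} = \left(-4 - -3 - 6\right) 2 \cdot 72^{2} = \left(-4 + 3 - 6\right) 2 \cdot 5184 = \left(-7\right) 10368 = -72576$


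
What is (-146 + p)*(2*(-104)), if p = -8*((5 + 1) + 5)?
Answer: 48672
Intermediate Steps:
p = -88 (p = -8*(6 + 5) = -8*11 = -88)
(-146 + p)*(2*(-104)) = (-146 - 88)*(2*(-104)) = -234*(-208) = 48672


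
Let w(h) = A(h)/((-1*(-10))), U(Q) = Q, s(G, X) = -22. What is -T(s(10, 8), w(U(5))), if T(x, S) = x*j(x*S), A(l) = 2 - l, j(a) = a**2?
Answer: 23958/25 ≈ 958.32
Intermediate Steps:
w(h) = 1/5 - h/10 (w(h) = (2 - h)/((-1*(-10))) = (2 - h)/10 = (2 - h)*(1/10) = 1/5 - h/10)
T(x, S) = S**2*x**3 (T(x, S) = x*(x*S)**2 = x*(S*x)**2 = x*(S**2*x**2) = S**2*x**3)
-T(s(10, 8), w(U(5))) = -(1/5 - 1/10*5)**2*(-22)**3 = -(1/5 - 1/2)**2*(-10648) = -(-3/10)**2*(-10648) = -9*(-10648)/100 = -1*(-23958/25) = 23958/25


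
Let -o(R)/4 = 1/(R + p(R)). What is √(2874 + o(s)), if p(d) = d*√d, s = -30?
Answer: √(2874 + 4/(30 + 30*I*√30)) ≈ 53.61 - 0.0002*I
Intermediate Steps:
p(d) = d^(3/2)
o(R) = -4/(R + R^(3/2))
√(2874 + o(s)) = √(2874 - 4/(-30 + (-30)^(3/2))) = √(2874 - 4/(-30 - 30*I*√30))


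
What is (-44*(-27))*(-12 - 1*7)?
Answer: -22572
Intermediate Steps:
(-44*(-27))*(-12 - 1*7) = 1188*(-12 - 7) = 1188*(-19) = -22572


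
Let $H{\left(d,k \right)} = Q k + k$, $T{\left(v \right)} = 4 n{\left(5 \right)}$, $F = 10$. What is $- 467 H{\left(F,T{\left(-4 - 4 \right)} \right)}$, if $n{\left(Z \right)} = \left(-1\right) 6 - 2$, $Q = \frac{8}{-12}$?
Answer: $\frac{14944}{3} \approx 4981.3$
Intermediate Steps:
$Q = - \frac{2}{3}$ ($Q = 8 \left(- \frac{1}{12}\right) = - \frac{2}{3} \approx -0.66667$)
$n{\left(Z \right)} = -8$ ($n{\left(Z \right)} = -6 - 2 = -8$)
$T{\left(v \right)} = -32$ ($T{\left(v \right)} = 4 \left(-8\right) = -32$)
$H{\left(d,k \right)} = \frac{k}{3}$ ($H{\left(d,k \right)} = - \frac{2 k}{3} + k = \frac{k}{3}$)
$- 467 H{\left(F,T{\left(-4 - 4 \right)} \right)} = - 467 \cdot \frac{1}{3} \left(-32\right) = \left(-467\right) \left(- \frac{32}{3}\right) = \frac{14944}{3}$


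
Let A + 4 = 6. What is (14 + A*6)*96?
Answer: 2496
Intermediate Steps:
A = 2 (A = -4 + 6 = 2)
(14 + A*6)*96 = (14 + 2*6)*96 = (14 + 12)*96 = 26*96 = 2496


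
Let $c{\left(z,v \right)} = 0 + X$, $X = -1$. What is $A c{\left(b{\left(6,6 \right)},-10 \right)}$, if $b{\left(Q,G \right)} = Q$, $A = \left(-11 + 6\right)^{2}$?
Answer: $-25$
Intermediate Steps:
$A = 25$ ($A = \left(-5\right)^{2} = 25$)
$c{\left(z,v \right)} = -1$ ($c{\left(z,v \right)} = 0 - 1 = -1$)
$A c{\left(b{\left(6,6 \right)},-10 \right)} = 25 \left(-1\right) = -25$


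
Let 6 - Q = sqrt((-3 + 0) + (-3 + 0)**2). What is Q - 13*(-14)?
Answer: 188 - sqrt(6) ≈ 185.55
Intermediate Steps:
Q = 6 - sqrt(6) (Q = 6 - sqrt((-3 + 0) + (-3 + 0)**2) = 6 - sqrt(-3 + (-3)**2) = 6 - sqrt(-3 + 9) = 6 - sqrt(6) ≈ 3.5505)
Q - 13*(-14) = (6 - sqrt(6)) - 13*(-14) = (6 - sqrt(6)) + 182 = 188 - sqrt(6)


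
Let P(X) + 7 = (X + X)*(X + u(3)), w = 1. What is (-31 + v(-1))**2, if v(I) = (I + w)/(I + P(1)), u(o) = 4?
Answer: 961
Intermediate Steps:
P(X) = -7 + 2*X*(4 + X) (P(X) = -7 + (X + X)*(X + 4) = -7 + (2*X)*(4 + X) = -7 + 2*X*(4 + X))
v(I) = (1 + I)/(3 + I) (v(I) = (I + 1)/(I + (-7 + 2*1**2 + 8*1)) = (1 + I)/(I + (-7 + 2*1 + 8)) = (1 + I)/(I + (-7 + 2 + 8)) = (1 + I)/(I + 3) = (1 + I)/(3 + I))
(-31 + v(-1))**2 = (-31 + (1 - 1)/(3 - 1))**2 = (-31 + 0/2)**2 = (-31 + (1/2)*0)**2 = (-31 + 0)**2 = (-31)**2 = 961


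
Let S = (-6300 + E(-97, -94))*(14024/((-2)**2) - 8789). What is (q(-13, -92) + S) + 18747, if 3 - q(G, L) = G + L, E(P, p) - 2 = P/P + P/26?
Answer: 865946007/26 ≈ 3.3306e+7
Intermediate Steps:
E(P, p) = 3 + P/26 (E(P, p) = 2 + (P/P + P/26) = 2 + (1 + P*(1/26)) = 2 + (1 + P/26) = 3 + P/26)
S = 865455777/26 (S = (-6300 + (3 + (1/26)*(-97)))*(14024/((-2)**2) - 8789) = (-6300 + (3 - 97/26))*(14024/4 - 8789) = (-6300 - 19/26)*(14024*(1/4) - 8789) = -163819*(3506 - 8789)/26 = -163819/26*(-5283) = 865455777/26 ≈ 3.3287e+7)
q(G, L) = 3 - G - L (q(G, L) = 3 - (G + L) = 3 + (-G - L) = 3 - G - L)
(q(-13, -92) + S) + 18747 = ((3 - 1*(-13) - 1*(-92)) + 865455777/26) + 18747 = ((3 + 13 + 92) + 865455777/26) + 18747 = (108 + 865455777/26) + 18747 = 865458585/26 + 18747 = 865946007/26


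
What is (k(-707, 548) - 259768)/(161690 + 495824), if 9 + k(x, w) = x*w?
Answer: -647213/657514 ≈ -0.98433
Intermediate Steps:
k(x, w) = -9 + w*x (k(x, w) = -9 + x*w = -9 + w*x)
(k(-707, 548) - 259768)/(161690 + 495824) = ((-9 + 548*(-707)) - 259768)/(161690 + 495824) = ((-9 - 387436) - 259768)/657514 = (-387445 - 259768)*(1/657514) = -647213*1/657514 = -647213/657514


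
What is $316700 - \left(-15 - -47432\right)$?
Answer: $269283$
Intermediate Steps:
$316700 - \left(-15 - -47432\right) = 316700 - \left(-15 + 47432\right) = 316700 - 47417 = 269283$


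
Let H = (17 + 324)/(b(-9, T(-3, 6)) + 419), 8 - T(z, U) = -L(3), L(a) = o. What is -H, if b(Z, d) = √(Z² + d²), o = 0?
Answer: -142879/175416 + 341*√145/175416 ≈ -0.79111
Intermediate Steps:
L(a) = 0
T(z, U) = 8 (T(z, U) = 8 - (-1)*0 = 8 - 1*0 = 8 + 0 = 8)
H = 341/(419 + √145) (H = (17 + 324)/(√((-9)² + 8²) + 419) = 341/(√(81 + 64) + 419) = 341/(√145 + 419) = 341/(419 + √145) ≈ 0.79111)
-H = -(142879/175416 - 341*√145/175416) = -142879/175416 + 341*√145/175416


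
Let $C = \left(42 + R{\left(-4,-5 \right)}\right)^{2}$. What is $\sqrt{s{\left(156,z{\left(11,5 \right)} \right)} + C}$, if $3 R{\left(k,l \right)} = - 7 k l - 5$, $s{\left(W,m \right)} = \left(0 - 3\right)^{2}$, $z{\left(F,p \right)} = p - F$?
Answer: $\frac{\sqrt{442}}{3} \approx 7.0079$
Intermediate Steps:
$s{\left(W,m \right)} = 9$ ($s{\left(W,m \right)} = \left(-3\right)^{2} = 9$)
$R{\left(k,l \right)} = - \frac{5}{3} - \frac{7 k l}{3}$ ($R{\left(k,l \right)} = \frac{- 7 k l - 5}{3} = \frac{-5 - 7 k l}{3} = - \frac{5}{3} - \frac{7 k l}{3}$)
$C = \frac{361}{9}$ ($C = \left(42 - \left(\frac{5}{3} - - \frac{140}{3}\right)\right)^{2} = \left(42 - \frac{145}{3}\right)^{2} = \left(- \frac{19}{3}\right)^{2} = \frac{361}{9} \approx 40.111$)
$\sqrt{s{\left(156,z{\left(11,5 \right)} \right)} + C} = \sqrt{9 + \frac{361}{9}} = \sqrt{\frac{442}{9}} = \frac{\sqrt{442}}{3}$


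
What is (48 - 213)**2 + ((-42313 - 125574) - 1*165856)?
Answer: -306518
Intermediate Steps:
(48 - 213)**2 + ((-42313 - 125574) - 1*165856) = (-165)**2 + (-167887 - 165856) = 27225 - 333743 = -306518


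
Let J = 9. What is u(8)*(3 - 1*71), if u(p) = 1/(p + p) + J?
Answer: -2465/4 ≈ -616.25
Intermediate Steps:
u(p) = 9 + 1/(2*p) (u(p) = 1/(p + p) + 9 = 1/(2*p) + 9 = 9 + 1/(2*p))
u(8)*(3 - 1*71) = (9 + (½)/8)*(3 - 1*71) = (9 + (½)*(⅛))*(3 - 71) = (9 + 1/16)*(-68) = (145/16)*(-68) = -2465/4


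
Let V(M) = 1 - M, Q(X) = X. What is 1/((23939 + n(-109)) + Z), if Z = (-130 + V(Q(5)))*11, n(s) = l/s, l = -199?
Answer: 109/2448884 ≈ 4.4510e-5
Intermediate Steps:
n(s) = -199/s
Z = -1474 (Z = (-130 + (1 - 1*5))*11 = (-130 + (1 - 5))*11 = (-130 - 4)*11 = -134*11 = -1474)
1/((23939 + n(-109)) + Z) = 1/((23939 - 199/(-109)) - 1474) = 1/((23939 - 199*(-1/109)) - 1474) = 1/((23939 + 199/109) - 1474) = 1/(2609550/109 - 1474) = 1/(2448884/109) = 109/2448884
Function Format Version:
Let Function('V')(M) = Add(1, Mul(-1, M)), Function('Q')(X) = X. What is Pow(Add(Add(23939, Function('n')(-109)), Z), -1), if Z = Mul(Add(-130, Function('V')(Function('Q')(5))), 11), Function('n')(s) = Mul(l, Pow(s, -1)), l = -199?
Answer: Rational(109, 2448884) ≈ 4.4510e-5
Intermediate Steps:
Function('n')(s) = Mul(-199, Pow(s, -1))
Z = -1474 (Z = Mul(Add(-130, Add(1, Mul(-1, 5))), 11) = Mul(Add(-130, Add(1, -5)), 11) = Mul(Add(-130, -4), 11) = Mul(-134, 11) = -1474)
Pow(Add(Add(23939, Function('n')(-109)), Z), -1) = Pow(Add(Add(23939, Mul(-199, Pow(-109, -1))), -1474), -1) = Pow(Add(Add(23939, Mul(-199, Rational(-1, 109))), -1474), -1) = Pow(Add(Add(23939, Rational(199, 109)), -1474), -1) = Pow(Add(Rational(2609550, 109), -1474), -1) = Pow(Rational(2448884, 109), -1) = Rational(109, 2448884)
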